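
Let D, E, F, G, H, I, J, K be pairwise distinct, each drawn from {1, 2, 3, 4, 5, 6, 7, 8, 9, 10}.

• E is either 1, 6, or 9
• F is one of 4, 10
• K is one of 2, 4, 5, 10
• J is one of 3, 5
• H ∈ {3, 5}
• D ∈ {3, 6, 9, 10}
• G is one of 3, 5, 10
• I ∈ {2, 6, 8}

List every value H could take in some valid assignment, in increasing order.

3, 5

H and J share exactly the 2 values {3, 5}; by pigeonhole those values go to them, so strike 3, 5 from D, G, K.
G must be 10 (only option left). Strike 10 from D, F, K.
That leaves F = 4. Remove 4 from K.
K's domain is down to {2}, so K = 2. Eliminate 2 elsewhere: I.
No further eliminations apply; H can still be any of 3, 5.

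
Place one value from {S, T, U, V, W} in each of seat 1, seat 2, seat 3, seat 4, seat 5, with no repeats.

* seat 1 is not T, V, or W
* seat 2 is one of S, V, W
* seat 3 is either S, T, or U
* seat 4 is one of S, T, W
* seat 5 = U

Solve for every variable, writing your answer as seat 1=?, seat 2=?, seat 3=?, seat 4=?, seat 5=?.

seat 1=S, seat 2=V, seat 3=T, seat 4=W, seat 5=U

seat 5 has just one choice, so seat 5 = U. Strike U from seat 1, seat 3.
seat 1 must be S (only option left). Eliminate S elsewhere: seat 2, seat 3, seat 4.
seat 3 has just one choice, so seat 3 = T. Strike T from seat 4.
seat 4 must be W (only option left). Eliminate W elsewhere: seat 2.
That leaves seat 2 = V.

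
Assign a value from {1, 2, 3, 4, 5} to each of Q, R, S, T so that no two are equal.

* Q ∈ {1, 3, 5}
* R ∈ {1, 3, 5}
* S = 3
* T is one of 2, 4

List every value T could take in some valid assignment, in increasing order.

S's domain is down to {3}, so S = 3. So Q, R can't be 3.
No further eliminations apply; T can still be any of 2, 4.

2, 4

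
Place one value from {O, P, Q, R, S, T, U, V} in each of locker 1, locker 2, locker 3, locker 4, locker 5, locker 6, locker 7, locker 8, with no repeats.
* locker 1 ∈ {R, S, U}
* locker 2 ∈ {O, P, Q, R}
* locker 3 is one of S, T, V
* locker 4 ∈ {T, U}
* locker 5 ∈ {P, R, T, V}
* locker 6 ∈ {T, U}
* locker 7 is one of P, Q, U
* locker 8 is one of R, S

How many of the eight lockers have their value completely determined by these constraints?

Among the 8 variables, O fits only locker 2 (and all 8 values in {O, P, Q, R, S, T, U, V} must be used), so locker 2 = O.
The 7 still-open variables draw from only 7 values {P, Q, R, S, T, U, V}, so each is used; only locker 7 can be Q, hence locker 7 = Q.
The 6 still-open variables draw from only 6 values {P, R, S, T, U, V}, so each is used; only locker 5 can be P, hence locker 5 = P.
The 5 still-open variables together cover exactly {R, S, T, U, V} — 5 values for 5 variables — and V appears only in locker 3's list, so locker 3 = V.
The 2 variables locker 4 and locker 6 are confined to {T, U}, which locks those values in; drop them from locker 1.
Determined: locker 2=O, locker 3=V, locker 5=P, locker 7=Q. The other lockers each still have more than one consistent value. That makes 4.

4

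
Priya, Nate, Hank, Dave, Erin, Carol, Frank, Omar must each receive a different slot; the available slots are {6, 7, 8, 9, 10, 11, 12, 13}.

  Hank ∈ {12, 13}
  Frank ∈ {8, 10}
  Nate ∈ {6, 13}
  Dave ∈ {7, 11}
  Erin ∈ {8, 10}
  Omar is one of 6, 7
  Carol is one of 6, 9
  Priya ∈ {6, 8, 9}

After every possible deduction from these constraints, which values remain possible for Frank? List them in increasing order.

8, 10

Among the 8 variables, 11 fits only Dave (and all 8 values in {6, 7, 8, 9, 10, 11, 12, 13} must be used), so Dave = 11.
The 7 still-open variables draw from only 7 values {6, 7, 8, 9, 10, 12, 13}, so each is used; only Omar can be 7, hence Omar = 7.
The 6 still-open variables together cover exactly {6, 8, 9, 10, 12, 13} — 6 values for 6 variables — and 12 appears only in Hank's list, so Hank = 12.
The 5 still-open variables together cover exactly {6, 8, 9, 10, 13} — 5 values for 5 variables — and 13 appears only in Nate's list, so Nate = 13.
The 2 variables Erin and Frank are confined to {8, 10}, which locks those values in; drop them from Priya.
No further eliminations apply; Frank can still be any of 8, 10.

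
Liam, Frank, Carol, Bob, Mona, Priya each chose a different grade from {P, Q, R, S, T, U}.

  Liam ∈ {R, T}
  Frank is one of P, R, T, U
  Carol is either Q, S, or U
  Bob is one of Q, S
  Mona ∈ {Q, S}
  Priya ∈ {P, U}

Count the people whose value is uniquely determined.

2

Bob and Mona between them cover only {Q, S} — a naked pair. Remove those values from Carol.
That leaves Carol = U. Eliminate U elsewhere: Frank, Priya.
Priya must be P (only option left). Eliminate P elsewhere: Frank.
Determined: Carol=U, Priya=P. The other people each still have more than one consistent value. That makes 2.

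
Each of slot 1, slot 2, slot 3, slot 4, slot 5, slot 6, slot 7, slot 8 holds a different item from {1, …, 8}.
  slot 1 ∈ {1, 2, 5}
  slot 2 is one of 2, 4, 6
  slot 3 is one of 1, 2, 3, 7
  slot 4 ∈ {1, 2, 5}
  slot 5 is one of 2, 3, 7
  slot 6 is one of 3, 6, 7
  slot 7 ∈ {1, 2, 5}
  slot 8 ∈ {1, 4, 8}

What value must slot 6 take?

6

The 8 variables together cover exactly {1, 2, 3, 4, 5, 6, 7, 8} — 8 values for 8 variables — and 8 appears only in slot 8's list, so slot 8 = 8.
The 7 still-open variables draw from only 7 values {1, 2, 3, 4, 5, 6, 7}, so each is used; only slot 2 can be 4, hence slot 2 = 4.
The 6 still-open variables together cover exactly {1, 2, 3, 5, 6, 7} — 6 values for 6 variables — and 6 appears only in slot 6's list, so slot 6 = 6.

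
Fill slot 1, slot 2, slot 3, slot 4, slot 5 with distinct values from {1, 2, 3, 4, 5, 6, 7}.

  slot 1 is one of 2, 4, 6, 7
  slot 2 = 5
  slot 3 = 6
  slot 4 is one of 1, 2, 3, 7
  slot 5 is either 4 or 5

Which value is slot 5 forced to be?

slot 2 has just one choice, so slot 2 = 5. Eliminate 5 elsewhere: slot 5.
So slot 5 = 4.

4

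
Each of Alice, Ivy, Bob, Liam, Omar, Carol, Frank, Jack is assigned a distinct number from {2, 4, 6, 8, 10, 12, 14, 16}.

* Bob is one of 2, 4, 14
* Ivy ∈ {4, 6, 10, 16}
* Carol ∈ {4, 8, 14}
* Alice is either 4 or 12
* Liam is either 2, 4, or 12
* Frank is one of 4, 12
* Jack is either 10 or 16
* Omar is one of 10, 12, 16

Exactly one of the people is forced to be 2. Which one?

Liam

The 8 variables together cover exactly {2, 4, 6, 8, 10, 12, 14, 16} — 8 values for 8 variables — and 6 appears only in Ivy's list, so Ivy = 6.
Among the 7 still-open variables, 8 fits only Carol (and all 7 values in {2, 4, 8, 10, 12, 14, 16} must be used), so Carol = 8.
The 6 still-open variables draw from only 6 values {2, 4, 10, 12, 14, 16}, so each is used; only Bob can be 14, hence Bob = 14.
The 5 still-open variables together cover exactly {2, 4, 10, 12, 16} — 5 values for 5 variables — and 2 appears only in Liam's list, so Liam = 2.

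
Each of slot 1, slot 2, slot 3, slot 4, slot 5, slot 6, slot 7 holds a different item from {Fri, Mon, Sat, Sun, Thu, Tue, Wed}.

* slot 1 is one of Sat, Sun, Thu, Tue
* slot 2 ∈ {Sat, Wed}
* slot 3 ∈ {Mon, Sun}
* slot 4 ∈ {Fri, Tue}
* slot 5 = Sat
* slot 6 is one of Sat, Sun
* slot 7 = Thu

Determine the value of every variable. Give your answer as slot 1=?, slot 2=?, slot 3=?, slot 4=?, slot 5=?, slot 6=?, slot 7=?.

slot 1=Tue, slot 2=Wed, slot 3=Mon, slot 4=Fri, slot 5=Sat, slot 6=Sun, slot 7=Thu

slot 5's domain is down to {Sat}, so slot 5 = Sat. Eliminate Sat elsewhere: slot 1, slot 2, slot 6.
slot 6 has just one choice, so slot 6 = Sun. Remove Sun from slot 1, slot 3.
That leaves slot 7 = Thu. So slot 1 can't be Thu.
That leaves slot 1 = Tue. Eliminate Tue elsewhere: slot 4.
That leaves slot 2 = Wed.
slot 3's domain is down to {Mon}, so slot 3 = Mon.
That leaves slot 4 = Fri.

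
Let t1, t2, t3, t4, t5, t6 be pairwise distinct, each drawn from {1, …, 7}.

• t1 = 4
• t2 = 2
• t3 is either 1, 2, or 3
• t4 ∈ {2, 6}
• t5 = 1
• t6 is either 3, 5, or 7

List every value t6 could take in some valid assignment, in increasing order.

t1 must be 4 (only option left).
t2 must be 2 (only option left). Eliminate 2 elsewhere: t3, t4.
t4 has just one choice, so t4 = 6.
t5 must be 1 (only option left). Remove 1 from t3.
t3's domain is down to {3}, so t3 = 3. Strike 3 from t6.
No further eliminations apply; t6 can still be any of 5, 7.

5, 7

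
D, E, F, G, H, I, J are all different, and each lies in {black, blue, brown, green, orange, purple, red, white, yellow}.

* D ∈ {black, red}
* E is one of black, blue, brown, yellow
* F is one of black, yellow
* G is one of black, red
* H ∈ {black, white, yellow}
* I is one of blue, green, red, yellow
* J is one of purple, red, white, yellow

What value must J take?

D and G share exactly the 2 values {black, red}; by pigeonhole those values go to them, so strike black, red from E, F, H, I, J.
F has just one choice, so F = yellow. Strike yellow from E, H, I, J.
H must be white (only option left). Remove white from J.
So J = purple.

purple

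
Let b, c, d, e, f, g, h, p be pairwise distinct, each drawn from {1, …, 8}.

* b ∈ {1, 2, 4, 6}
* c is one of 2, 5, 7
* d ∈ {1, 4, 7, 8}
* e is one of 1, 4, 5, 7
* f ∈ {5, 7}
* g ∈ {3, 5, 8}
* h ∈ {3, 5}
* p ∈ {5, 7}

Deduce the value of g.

8

The 8 variables draw from only 8 values {1, 2, 3, 4, 5, 6, 7, 8}, so each is used; only b can be 6, hence b = 6.
Among the 7 still-open variables, 2 fits only c (and all 7 values in {1, 2, 3, 4, 5, 7, 8} must be used), so c = 2.
f and p share exactly the 2 values {5, 7}; by pigeonhole those values go to them, so strike 5, 7 from d, e, g, h.
h's domain is down to {3}, so h = 3. Remove 3 from g.
So g = 8.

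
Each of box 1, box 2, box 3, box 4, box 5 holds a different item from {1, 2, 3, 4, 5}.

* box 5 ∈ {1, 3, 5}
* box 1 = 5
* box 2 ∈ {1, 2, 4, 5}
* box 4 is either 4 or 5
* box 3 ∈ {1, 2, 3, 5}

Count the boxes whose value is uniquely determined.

2

box 1 must be 5 (only option left). Eliminate 5 elsewhere: box 2, box 3, box 4, box 5.
box 4 must be 4 (only option left). Eliminate 4 elsewhere: box 2.
Determined: box 1=5, box 4=4. The other boxes each still have more than one consistent value. That makes 2.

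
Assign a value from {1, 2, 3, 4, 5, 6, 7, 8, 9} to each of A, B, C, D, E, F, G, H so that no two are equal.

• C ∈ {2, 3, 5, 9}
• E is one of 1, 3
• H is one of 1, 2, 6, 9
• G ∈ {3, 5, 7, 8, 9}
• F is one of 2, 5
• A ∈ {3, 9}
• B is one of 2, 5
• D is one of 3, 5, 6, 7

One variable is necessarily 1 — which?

E

The 8 variables together cover exactly {1, 2, 3, 5, 6, 7, 8, 9} — 8 values for 8 variables — and 8 appears only in G's list, so G = 8.
Among the 7 still-open variables, 7 fits only D (and all 7 values in {1, 2, 3, 5, 6, 7, 9} must be used), so D = 7.
The 6 still-open variables draw from only 6 values {1, 2, 3, 5, 6, 9}, so each is used; only H can be 6, hence H = 6.
The 5 still-open variables together cover exactly {1, 2, 3, 5, 9} — 5 values for 5 variables — and 1 appears only in E's list, so E = 1.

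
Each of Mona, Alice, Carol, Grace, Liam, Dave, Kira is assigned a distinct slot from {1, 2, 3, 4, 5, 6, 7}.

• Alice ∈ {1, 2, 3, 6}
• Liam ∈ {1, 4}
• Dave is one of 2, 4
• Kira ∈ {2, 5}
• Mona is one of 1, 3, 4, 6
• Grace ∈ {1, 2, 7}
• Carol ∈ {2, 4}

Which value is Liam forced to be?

1

Among the 7 variables, 5 fits only Kira (and all 7 values in {1, 2, 3, 4, 5, 6, 7} must be used), so Kira = 5.
Among the 6 still-open variables, 7 fits only Grace (and all 6 values in {1, 2, 3, 4, 6, 7} must be used), so Grace = 7.
The 2 variables Carol and Dave are confined to {2, 4}, which locks those values in; drop them from Mona, Alice, Liam.
So Liam = 1.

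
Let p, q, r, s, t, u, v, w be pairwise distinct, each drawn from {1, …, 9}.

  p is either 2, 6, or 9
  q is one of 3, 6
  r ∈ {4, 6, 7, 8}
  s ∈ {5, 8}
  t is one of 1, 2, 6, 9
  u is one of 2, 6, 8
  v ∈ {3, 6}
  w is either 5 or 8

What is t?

q and v between them cover only {3, 6} — a naked pair. Remove those values from p, r, t, u.
The 2 variables s and w are confined to {5, 8}, which locks those values in; drop them from r, u.
That leaves u = 2. Strike 2 from p, t.
p must be 9 (only option left). So t can't be 9.
So t = 1.

1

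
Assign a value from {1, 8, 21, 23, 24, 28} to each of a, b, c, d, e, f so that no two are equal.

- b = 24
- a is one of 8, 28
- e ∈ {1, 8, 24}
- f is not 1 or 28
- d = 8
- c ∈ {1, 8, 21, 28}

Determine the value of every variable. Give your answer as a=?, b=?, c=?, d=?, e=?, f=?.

a=28, b=24, c=21, d=8, e=1, f=23

b has just one choice, so b = 24. Strike 24 from e, f.
d has just one choice, so d = 8. Strike 8 from a, c, e, f.
That leaves e = 1. Remove 1 from c.
a has just one choice, so a = 28. Strike 28 from c.
That leaves c = 21. Remove 21 from f.
That leaves f = 23.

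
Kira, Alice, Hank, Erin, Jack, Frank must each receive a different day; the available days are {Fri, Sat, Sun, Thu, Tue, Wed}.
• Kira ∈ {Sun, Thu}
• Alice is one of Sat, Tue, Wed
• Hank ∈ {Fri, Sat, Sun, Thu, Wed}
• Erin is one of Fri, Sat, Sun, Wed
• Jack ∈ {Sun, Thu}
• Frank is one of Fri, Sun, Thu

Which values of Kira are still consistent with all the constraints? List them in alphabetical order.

The 6 variables together cover exactly {Fri, Sat, Sun, Thu, Tue, Wed} — 6 values for 6 variables — and Tue appears only in Alice's list, so Alice = Tue.
The 2 variables Kira and Jack are confined to {Sun, Thu}, which locks those values in; drop them from Hank, Erin, Frank.
Frank has just one choice, so Frank = Fri. Remove Fri from Hank, Erin.
No further eliminations apply; Kira can still be any of Sun, Thu.

Sun, Thu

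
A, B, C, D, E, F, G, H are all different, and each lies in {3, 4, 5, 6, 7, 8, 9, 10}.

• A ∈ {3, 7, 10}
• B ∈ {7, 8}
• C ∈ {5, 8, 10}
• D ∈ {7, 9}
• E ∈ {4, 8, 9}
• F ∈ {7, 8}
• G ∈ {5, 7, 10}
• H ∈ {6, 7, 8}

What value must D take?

The 8 variables draw from only 8 values {3, 4, 5, 6, 7, 8, 9, 10}, so each is used; only A can be 3, hence A = 3.
The 7 still-open variables together cover exactly {4, 5, 6, 7, 8, 9, 10} — 7 values for 7 variables — and 4 appears only in E's list, so E = 4.
Among the 6 still-open variables, 6 fits only H (and all 6 values in {5, 6, 7, 8, 9, 10} must be used), so H = 6.
Among the 5 still-open variables, 9 fits only D (and all 5 values in {5, 7, 8, 9, 10} must be used), so D = 9.

9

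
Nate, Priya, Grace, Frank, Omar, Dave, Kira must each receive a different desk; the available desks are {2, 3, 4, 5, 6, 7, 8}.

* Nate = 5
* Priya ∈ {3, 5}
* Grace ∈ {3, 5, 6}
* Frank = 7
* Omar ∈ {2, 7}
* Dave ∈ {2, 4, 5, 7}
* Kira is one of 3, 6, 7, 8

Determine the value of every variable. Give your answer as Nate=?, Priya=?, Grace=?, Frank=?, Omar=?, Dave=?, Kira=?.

Nate=5, Priya=3, Grace=6, Frank=7, Omar=2, Dave=4, Kira=8

Nate's domain is down to {5}, so Nate = 5. Remove 5 from Priya, Grace, Dave.
Priya's domain is down to {3}, so Priya = 3. Eliminate 3 elsewhere: Grace, Kira.
That leaves Grace = 6. Remove 6 from Kira.
Frank's domain is down to {7}, so Frank = 7. Remove 7 from Omar, Dave, Kira.
Omar must be 2 (only option left). So Dave can't be 2.
Dave must be 4 (only option left).
Kira's domain is down to {8}, so Kira = 8.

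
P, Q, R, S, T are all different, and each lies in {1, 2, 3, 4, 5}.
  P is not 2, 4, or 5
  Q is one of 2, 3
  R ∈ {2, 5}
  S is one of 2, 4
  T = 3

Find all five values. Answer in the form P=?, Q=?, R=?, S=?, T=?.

T must be 3 (only option left). Strike 3 from P, Q.
P must be 1 (only option left).
Q has just one choice, so Q = 2. Eliminate 2 elsewhere: R, S.
R's domain is down to {5}, so R = 5.
S must be 4 (only option left).

P=1, Q=2, R=5, S=4, T=3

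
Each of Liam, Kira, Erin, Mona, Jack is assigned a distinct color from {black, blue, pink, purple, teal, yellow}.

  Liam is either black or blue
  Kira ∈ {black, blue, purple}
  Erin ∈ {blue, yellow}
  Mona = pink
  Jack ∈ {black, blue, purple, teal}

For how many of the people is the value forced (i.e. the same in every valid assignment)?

Mona has just one choice, so Mona = pink.
Determined: Mona=pink. The other people each still have more than one consistent value. That makes 1.

1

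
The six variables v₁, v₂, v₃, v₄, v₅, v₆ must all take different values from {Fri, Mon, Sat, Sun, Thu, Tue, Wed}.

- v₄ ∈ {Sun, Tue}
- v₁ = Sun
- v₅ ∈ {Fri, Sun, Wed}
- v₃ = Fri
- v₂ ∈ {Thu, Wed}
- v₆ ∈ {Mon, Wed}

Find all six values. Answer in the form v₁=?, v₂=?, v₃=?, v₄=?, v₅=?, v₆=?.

v₁ must be Sun (only option left). Remove Sun from v₄, v₅.
That leaves v₃ = Fri. Eliminate Fri elsewhere: v₅.
That leaves v₄ = Tue.
v₅ has just one choice, so v₅ = Wed. Eliminate Wed elsewhere: v₂, v₆.
v₆ has just one choice, so v₆ = Mon.
That leaves v₂ = Thu.

v₁=Sun, v₂=Thu, v₃=Fri, v₄=Tue, v₅=Wed, v₆=Mon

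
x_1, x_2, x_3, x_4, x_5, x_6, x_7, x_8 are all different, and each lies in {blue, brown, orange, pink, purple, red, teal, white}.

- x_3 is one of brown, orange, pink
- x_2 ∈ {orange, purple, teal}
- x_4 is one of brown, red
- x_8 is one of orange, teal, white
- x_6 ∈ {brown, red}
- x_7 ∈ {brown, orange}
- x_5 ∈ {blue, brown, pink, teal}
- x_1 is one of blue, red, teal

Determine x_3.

pink

The 8 variables draw from only 8 values {blue, brown, orange, pink, purple, red, teal, white}, so each is used; only x_2 can be purple, hence x_2 = purple.
The 7 still-open variables together cover exactly {blue, brown, orange, pink, red, teal, white} — 7 values for 7 variables — and white appears only in x_8's list, so x_8 = white.
The 2 variables x_4 and x_6 are confined to {brown, red}, which locks those values in; drop them from x_1, x_3, x_5, x_7.
x_7 has just one choice, so x_7 = orange. Eliminate orange elsewhere: x_3.
So x_3 = pink.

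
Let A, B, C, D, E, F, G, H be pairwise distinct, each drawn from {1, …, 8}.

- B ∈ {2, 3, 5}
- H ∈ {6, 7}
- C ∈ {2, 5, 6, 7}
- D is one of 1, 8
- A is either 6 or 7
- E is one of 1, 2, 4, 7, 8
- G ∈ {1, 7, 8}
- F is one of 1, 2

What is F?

The 8 variables together cover exactly {1, 2, 3, 4, 5, 6, 7, 8} — 8 values for 8 variables — and 3 appears only in B's list, so B = 3.
Among the 7 still-open variables, 4 fits only E (and all 7 values in {1, 2, 4, 5, 6, 7, 8} must be used), so E = 4.
The 6 still-open variables together cover exactly {1, 2, 5, 6, 7, 8} — 6 values for 6 variables — and 5 appears only in C's list, so C = 5.
The 5 still-open variables together cover exactly {1, 2, 6, 7, 8} — 5 values for 5 variables — and 2 appears only in F's list, so F = 2.

2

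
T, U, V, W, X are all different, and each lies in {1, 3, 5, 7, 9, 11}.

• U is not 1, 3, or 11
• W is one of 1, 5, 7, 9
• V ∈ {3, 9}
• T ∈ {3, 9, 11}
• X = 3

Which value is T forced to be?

X has just one choice, so X = 3. Strike 3 from T, V.
V has just one choice, so V = 9. So T, U, W can't be 9.
So T = 11.

11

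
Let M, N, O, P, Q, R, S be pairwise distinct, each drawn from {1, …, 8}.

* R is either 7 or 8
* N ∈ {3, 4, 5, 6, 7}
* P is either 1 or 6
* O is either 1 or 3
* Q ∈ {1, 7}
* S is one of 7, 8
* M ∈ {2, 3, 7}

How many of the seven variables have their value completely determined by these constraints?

4

R and S share exactly the 2 values {7, 8}; by pigeonhole those values go to them, so strike 7, 8 from M, N, Q.
Q's domain is down to {1}, so Q = 1. Remove 1 from O, P.
O must be 3 (only option left). So M, N can't be 3.
P has just one choice, so P = 6. So N can't be 6.
M's domain is down to {2}, so M = 2.
Determined: M=2, O=3, P=6, Q=1. The other variables each still have more than one consistent value. That makes 4.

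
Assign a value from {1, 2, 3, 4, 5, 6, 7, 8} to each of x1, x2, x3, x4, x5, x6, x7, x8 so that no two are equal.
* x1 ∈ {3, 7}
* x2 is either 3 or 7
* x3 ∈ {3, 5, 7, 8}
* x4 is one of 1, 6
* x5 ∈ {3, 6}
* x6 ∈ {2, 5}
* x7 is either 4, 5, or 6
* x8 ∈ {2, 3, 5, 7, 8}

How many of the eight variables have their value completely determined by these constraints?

The 8 variables draw from only 8 values {1, 2, 3, 4, 5, 6, 7, 8}, so each is used; only x4 can be 1, hence x4 = 1.
The 7 still-open variables draw from only 7 values {2, 3, 4, 5, 6, 7, 8}, so each is used; only x7 can be 4, hence x7 = 4.
The 6 still-open variables together cover exactly {2, 3, 5, 6, 7, 8} — 6 values for 6 variables — and 6 appears only in x5's list, so x5 = 6.
x1 and x2 share exactly the 2 values {3, 7}; by pigeonhole those values go to them, so strike 3, 7 from x3, x8.
Determined: x4=1, x5=6, x7=4. The other variables each still have more than one consistent value. That makes 3.

3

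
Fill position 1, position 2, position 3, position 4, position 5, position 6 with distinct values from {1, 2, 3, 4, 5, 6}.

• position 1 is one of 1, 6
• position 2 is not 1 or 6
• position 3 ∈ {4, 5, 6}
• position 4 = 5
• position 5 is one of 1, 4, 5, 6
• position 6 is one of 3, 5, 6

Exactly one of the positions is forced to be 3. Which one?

position 6

position 4 has just one choice, so position 4 = 5. Remove 5 from position 2, position 3, position 5, position 6.
The 5 still-open variables draw from only 5 values {1, 2, 3, 4, 6}, so each is used; only position 2 can be 2, hence position 2 = 2.
The 4 still-open variables together cover exactly {1, 3, 4, 6} — 4 values for 4 variables — and 3 appears only in position 6's list, so position 6 = 3.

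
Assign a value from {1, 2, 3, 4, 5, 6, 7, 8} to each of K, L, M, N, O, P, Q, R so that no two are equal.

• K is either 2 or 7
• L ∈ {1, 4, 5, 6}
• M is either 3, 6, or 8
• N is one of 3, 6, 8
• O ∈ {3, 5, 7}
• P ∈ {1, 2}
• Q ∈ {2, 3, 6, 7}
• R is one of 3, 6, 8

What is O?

The 8 variables draw from only 8 values {1, 2, 3, 4, 5, 6, 7, 8}, so each is used; only L can be 4, hence L = 4.
The 7 still-open variables draw from only 7 values {1, 2, 3, 5, 6, 7, 8}, so each is used; only P can be 1, hence P = 1.
The 6 still-open variables together cover exactly {2, 3, 5, 6, 7, 8} — 6 values for 6 variables — and 5 appears only in O's list, so O = 5.

5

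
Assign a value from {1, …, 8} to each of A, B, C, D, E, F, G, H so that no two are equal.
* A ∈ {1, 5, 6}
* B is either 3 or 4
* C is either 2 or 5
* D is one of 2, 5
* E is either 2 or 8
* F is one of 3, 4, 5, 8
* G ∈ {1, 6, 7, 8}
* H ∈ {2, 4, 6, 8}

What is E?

The 8 variables draw from only 8 values {1, 2, 3, 4, 5, 6, 7, 8}, so each is used; only G can be 7, hence G = 7.
The 7 still-open variables draw from only 7 values {1, 2, 3, 4, 5, 6, 8}, so each is used; only A can be 1, hence A = 1.
The 6 still-open variables draw from only 6 values {2, 3, 4, 5, 6, 8}, so each is used; only H can be 6, hence H = 6.
The 2 variables C and D are confined to {2, 5}, which locks those values in; drop them from E, F.
So E = 8.

8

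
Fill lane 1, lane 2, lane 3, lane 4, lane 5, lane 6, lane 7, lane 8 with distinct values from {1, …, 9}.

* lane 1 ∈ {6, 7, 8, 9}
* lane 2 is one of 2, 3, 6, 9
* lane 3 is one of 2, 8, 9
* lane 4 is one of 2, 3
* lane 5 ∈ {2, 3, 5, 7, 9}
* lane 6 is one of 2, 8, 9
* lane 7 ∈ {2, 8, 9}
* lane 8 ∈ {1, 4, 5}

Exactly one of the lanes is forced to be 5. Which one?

lane 3, lane 6, lane 7 between them cover only {2, 8, 9} — a naked triple. Remove those values from lane 1, lane 2, lane 4, lane 5.
lane 4 must be 3 (only option left). Eliminate 3 elsewhere: lane 2, lane 5.
That leaves lane 2 = 6. Remove 6 from lane 1.
That leaves lane 1 = 7. Strike 7 from lane 5.
So 5 goes to lane 5.

lane 5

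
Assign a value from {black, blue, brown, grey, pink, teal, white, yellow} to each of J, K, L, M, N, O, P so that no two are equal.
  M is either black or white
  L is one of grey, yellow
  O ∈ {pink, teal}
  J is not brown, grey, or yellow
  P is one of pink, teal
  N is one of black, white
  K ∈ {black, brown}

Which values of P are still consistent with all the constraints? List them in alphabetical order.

M and N between them cover only {black, white} — a naked pair. Remove those values from J, K.
K's domain is down to {brown}, so K = brown.
The 2 variables O and P are confined to {pink, teal}, which locks those values in; drop them from J.
That leaves J = blue.
No further eliminations apply; P can still be any of pink, teal.

pink, teal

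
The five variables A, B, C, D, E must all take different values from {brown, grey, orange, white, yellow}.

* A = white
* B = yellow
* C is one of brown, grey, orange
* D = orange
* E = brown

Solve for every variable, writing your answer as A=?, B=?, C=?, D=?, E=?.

A=white, B=yellow, C=grey, D=orange, E=brown

A's domain is down to {white}, so A = white.
B's domain is down to {yellow}, so B = yellow.
D must be orange (only option left). Remove orange from C.
That leaves E = brown. Remove brown from C.
C's domain is down to {grey}, so C = grey.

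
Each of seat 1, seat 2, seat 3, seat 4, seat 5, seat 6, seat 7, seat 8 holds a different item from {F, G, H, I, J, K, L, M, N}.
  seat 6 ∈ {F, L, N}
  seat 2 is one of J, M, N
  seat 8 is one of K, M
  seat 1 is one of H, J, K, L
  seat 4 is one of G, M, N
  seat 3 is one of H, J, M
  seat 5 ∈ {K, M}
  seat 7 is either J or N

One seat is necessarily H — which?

seat 3

The 8 variables together cover exactly {F, G, H, J, K, L, M, N} — 8 values for 8 variables — and F appears only in seat 6's list, so seat 6 = F.
The 7 still-open variables draw from only 7 values {G, H, J, K, L, M, N}, so each is used; only seat 4 can be G, hence seat 4 = G.
The 6 still-open variables draw from only 6 values {H, J, K, L, M, N}, so each is used; only seat 1 can be L, hence seat 1 = L.
The 5 still-open variables draw from only 5 values {H, J, K, M, N}, so each is used; only seat 3 can be H, hence seat 3 = H.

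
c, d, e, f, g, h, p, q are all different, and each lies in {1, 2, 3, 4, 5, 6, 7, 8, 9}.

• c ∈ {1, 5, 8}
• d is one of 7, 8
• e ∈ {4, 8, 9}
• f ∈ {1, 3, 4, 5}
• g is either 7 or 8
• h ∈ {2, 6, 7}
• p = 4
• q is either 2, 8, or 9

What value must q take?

p has just one choice, so p = 4. Remove 4 from e, f.
d and g share exactly the 2 values {7, 8}; by pigeonhole those values go to them, so strike 7, 8 from c, e, h, q.
e must be 9 (only option left). Remove 9 from q.
So q = 2.

2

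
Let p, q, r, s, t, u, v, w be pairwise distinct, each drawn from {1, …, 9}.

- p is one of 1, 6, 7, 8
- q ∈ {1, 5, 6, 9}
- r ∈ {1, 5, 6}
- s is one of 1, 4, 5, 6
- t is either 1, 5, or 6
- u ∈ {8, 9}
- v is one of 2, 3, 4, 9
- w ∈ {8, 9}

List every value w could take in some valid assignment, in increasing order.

The 2 variables u and w are confined to {8, 9}, which locks those values in; drop them from p, q, v.
q, r, t share exactly the 3 values {1, 5, 6}; by pigeonhole those values go to them, so strike 1, 5, 6 from p, s.
That leaves p = 7.
s has just one choice, so s = 4. So v can't be 4.
No further eliminations apply; w can still be any of 8, 9.

8, 9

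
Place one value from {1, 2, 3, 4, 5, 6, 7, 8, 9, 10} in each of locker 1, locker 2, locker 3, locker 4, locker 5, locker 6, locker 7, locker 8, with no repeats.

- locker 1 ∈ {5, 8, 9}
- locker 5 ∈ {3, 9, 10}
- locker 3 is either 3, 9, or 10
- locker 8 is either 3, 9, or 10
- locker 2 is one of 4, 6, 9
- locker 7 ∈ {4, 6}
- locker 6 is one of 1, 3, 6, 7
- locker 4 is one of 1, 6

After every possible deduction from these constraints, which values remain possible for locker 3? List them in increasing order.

locker 3, locker 5, locker 8 between them cover only {3, 9, 10} — a naked triple. Remove those values from locker 1, locker 2, locker 6.
The 2 variables locker 2 and locker 7 are confined to {4, 6}, which locks those values in; drop them from locker 4, locker 6.
locker 4 has just one choice, so locker 4 = 1. Eliminate 1 elsewhere: locker 6.
locker 6 must be 7 (only option left).
No further eliminations apply; locker 3 can still be any of 3, 9, 10.

3, 9, 10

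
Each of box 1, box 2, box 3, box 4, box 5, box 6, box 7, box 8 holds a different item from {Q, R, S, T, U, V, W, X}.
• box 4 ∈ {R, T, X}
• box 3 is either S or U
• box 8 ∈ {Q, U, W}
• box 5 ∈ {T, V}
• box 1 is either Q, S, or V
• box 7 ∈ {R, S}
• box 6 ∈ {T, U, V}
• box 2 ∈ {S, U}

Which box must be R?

box 7

The 8 variables draw from only 8 values {Q, R, S, T, U, V, W, X}, so each is used; only box 8 can be W, hence box 8 = W.
The 7 still-open variables together cover exactly {Q, R, S, T, U, V, X} — 7 values for 7 variables — and Q appears only in box 1's list, so box 1 = Q.
The 6 still-open variables draw from only 6 values {R, S, T, U, V, X}, so each is used; only box 4 can be X, hence box 4 = X.
The 5 still-open variables together cover exactly {R, S, T, U, V} — 5 values for 5 variables — and R appears only in box 7's list, so box 7 = R.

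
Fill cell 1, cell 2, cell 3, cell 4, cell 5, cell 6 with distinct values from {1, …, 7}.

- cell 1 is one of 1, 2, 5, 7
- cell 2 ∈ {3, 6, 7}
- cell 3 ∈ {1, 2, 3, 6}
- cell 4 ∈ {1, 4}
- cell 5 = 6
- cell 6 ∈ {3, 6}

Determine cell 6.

3

cell 5 has just one choice, so cell 5 = 6. Strike 6 from cell 2, cell 3, cell 6.
So cell 6 = 3.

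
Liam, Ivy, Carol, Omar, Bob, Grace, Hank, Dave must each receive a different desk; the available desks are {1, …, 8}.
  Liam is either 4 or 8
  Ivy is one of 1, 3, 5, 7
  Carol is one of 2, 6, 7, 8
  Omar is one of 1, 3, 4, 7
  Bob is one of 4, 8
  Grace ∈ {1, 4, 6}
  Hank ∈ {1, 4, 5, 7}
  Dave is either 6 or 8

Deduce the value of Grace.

The 8 variables together cover exactly {1, 2, 3, 4, 5, 6, 7, 8} — 8 values for 8 variables — and 2 appears only in Carol's list, so Carol = 2.
Liam and Bob between them cover only {4, 8} — a naked pair. Remove those values from Omar, Grace, Hank, Dave.
Dave has just one choice, so Dave = 6. Remove 6 from Grace.
So Grace = 1.

1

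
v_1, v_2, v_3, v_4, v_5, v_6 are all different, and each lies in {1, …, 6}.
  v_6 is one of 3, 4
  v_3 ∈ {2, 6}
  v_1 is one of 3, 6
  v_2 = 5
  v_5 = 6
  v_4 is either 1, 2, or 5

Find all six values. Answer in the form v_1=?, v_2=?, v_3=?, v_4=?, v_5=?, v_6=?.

v_1=3, v_2=5, v_3=2, v_4=1, v_5=6, v_6=4

v_2 has just one choice, so v_2 = 5. Eliminate 5 elsewhere: v_4.
v_5 must be 6 (only option left). Eliminate 6 elsewhere: v_1, v_3.
v_1 must be 3 (only option left). Eliminate 3 elsewhere: v_6.
v_3 has just one choice, so v_3 = 2. So v_4 can't be 2.
v_4 must be 1 (only option left).
That leaves v_6 = 4.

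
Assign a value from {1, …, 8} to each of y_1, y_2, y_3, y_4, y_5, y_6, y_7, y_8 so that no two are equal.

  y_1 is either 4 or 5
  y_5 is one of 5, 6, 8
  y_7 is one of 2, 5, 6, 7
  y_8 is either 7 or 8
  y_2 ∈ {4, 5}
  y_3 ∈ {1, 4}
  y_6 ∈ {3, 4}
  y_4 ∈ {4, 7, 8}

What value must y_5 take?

The 8 variables draw from only 8 values {1, 2, 3, 4, 5, 6, 7, 8}, so each is used; only y_3 can be 1, hence y_3 = 1.
Among the 7 still-open variables, 2 fits only y_7 (and all 7 values in {2, 3, 4, 5, 6, 7, 8} must be used), so y_7 = 2.
The 6 still-open variables draw from only 6 values {3, 4, 5, 6, 7, 8}, so each is used; only y_6 can be 3, hence y_6 = 3.
Among the 5 still-open variables, 6 fits only y_5 (and all 5 values in {4, 5, 6, 7, 8} must be used), so y_5 = 6.

6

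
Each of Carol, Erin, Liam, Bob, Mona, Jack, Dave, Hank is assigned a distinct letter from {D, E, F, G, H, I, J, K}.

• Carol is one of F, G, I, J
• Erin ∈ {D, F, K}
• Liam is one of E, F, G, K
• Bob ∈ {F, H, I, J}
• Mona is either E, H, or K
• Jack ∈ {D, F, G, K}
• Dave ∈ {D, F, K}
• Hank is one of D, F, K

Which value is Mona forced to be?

Erin, Dave, Hank between them cover only {D, F, K} — a naked triple. Remove those values from Carol, Liam, Bob, Mona, Jack.
Jack must be G (only option left). Strike G from Carol, Liam.
That leaves Liam = E. Strike E from Mona.
So Mona = H.

H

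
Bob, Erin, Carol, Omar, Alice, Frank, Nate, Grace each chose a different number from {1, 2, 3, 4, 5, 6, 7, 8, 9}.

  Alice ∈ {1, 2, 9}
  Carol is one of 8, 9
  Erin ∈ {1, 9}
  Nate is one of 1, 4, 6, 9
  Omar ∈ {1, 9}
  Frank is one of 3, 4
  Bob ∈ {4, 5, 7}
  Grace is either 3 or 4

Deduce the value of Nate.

6

Erin and Omar between them cover only {1, 9} — a naked pair. Remove those values from Carol, Alice, Nate.
Carol has just one choice, so Carol = 8.
Alice must be 2 (only option left).
Frank and Grace between them cover only {3, 4} — a naked pair. Remove those values from Bob, Nate.
So Nate = 6.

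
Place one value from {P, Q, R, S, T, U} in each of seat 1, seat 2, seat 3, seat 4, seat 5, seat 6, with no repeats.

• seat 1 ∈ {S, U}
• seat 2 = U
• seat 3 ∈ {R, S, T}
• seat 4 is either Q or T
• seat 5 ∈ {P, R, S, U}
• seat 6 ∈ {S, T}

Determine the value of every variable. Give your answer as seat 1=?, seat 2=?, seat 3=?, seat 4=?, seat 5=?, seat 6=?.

seat 1=S, seat 2=U, seat 3=R, seat 4=Q, seat 5=P, seat 6=T

seat 2's domain is down to {U}, so seat 2 = U. So seat 1, seat 5 can't be U.
seat 1's domain is down to {S}, so seat 1 = S. Strike S from seat 3, seat 5, seat 6.
That leaves seat 6 = T. Remove T from seat 3, seat 4.
seat 3's domain is down to {R}, so seat 3 = R. Remove R from seat 5.
seat 4 has just one choice, so seat 4 = Q.
seat 5 must be P (only option left).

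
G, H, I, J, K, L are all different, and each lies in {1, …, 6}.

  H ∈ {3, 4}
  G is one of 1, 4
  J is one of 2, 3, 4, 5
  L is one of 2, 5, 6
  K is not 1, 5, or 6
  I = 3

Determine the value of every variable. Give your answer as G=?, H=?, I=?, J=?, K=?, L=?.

I's domain is down to {3}, so I = 3. Eliminate 3 elsewhere: H, J, K.
H has just one choice, so H = 4. So G, J, K can't be 4.
K has just one choice, so K = 2. Strike 2 from J, L.
That leaves G = 1.
J must be 5 (only option left). Remove 5 from L.
L must be 6 (only option left).

G=1, H=4, I=3, J=5, K=2, L=6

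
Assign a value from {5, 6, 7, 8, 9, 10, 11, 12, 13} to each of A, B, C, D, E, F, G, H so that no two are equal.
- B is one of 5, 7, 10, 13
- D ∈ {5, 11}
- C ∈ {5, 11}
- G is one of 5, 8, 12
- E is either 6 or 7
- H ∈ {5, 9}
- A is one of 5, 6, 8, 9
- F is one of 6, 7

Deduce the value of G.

12

C and D between them cover only {5, 11} — a naked pair. Remove those values from A, B, G, H.
H must be 9 (only option left). Eliminate 9 elsewhere: A.
E and F share exactly the 2 values {6, 7}; by pigeonhole those values go to them, so strike 6, 7 from A, B.
That leaves A = 8. So G can't be 8.
So G = 12.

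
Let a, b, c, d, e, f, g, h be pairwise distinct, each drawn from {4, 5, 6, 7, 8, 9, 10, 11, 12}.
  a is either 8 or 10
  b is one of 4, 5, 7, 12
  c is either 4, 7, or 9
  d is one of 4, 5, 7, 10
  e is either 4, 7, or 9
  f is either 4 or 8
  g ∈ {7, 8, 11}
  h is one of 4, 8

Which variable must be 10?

a

Among the 8 variables, 11 fits only g (and all 8 values in {4, 5, 7, 8, 9, 10, 11, 12} must be used), so g = 11.
The 7 still-open variables draw from only 7 values {4, 5, 7, 8, 9, 10, 12}, so each is used; only b can be 12, hence b = 12.
The 6 still-open variables together cover exactly {4, 5, 7, 8, 9, 10} — 6 values for 6 variables — and 5 appears only in d's list, so d = 5.
Among the 5 still-open variables, 10 fits only a (and all 5 values in {4, 7, 8, 9, 10} must be used), so a = 10.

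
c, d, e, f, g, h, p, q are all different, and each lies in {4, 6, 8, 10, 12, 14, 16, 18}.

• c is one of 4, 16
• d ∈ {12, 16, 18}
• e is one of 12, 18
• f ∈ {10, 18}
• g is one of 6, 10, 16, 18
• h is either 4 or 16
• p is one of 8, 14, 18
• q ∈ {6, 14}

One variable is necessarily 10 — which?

f

The 8 variables together cover exactly {4, 6, 8, 10, 12, 14, 16, 18} — 8 values for 8 variables — and 8 appears only in p's list, so p = 8.
Among the 7 still-open variables, 14 fits only q (and all 7 values in {4, 6, 10, 12, 14, 16, 18} must be used), so q = 14.
The 6 still-open variables draw from only 6 values {4, 6, 10, 12, 16, 18}, so each is used; only g can be 6, hence g = 6.
The 5 still-open variables together cover exactly {4, 10, 12, 16, 18} — 5 values for 5 variables — and 10 appears only in f's list, so f = 10.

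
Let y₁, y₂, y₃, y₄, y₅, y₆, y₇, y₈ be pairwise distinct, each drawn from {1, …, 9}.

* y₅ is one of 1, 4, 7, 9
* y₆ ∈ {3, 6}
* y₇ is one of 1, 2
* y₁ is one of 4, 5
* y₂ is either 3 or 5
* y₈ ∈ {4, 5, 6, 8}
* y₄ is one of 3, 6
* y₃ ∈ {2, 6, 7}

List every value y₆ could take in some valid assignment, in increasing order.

3, 6

y₄ and y₆ between them cover only {3, 6} — a naked pair. Remove those values from y₂, y₃, y₈.
y₂ has just one choice, so y₂ = 5. So y₁, y₈ can't be 5.
y₁'s domain is down to {4}, so y₁ = 4. Remove 4 from y₅, y₈.
y₈'s domain is down to {8}, so y₈ = 8.
No further eliminations apply; y₆ can still be any of 3, 6.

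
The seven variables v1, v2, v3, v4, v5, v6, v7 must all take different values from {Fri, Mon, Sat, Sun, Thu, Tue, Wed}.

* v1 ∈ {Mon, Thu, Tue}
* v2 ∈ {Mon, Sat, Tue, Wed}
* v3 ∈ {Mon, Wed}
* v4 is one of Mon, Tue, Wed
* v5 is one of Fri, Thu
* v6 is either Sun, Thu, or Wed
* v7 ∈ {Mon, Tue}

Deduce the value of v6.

The 7 variables draw from only 7 values {Fri, Mon, Sat, Sun, Thu, Tue, Wed}, so each is used; only v5 can be Fri, hence v5 = Fri.
The 6 still-open variables together cover exactly {Mon, Sat, Sun, Thu, Tue, Wed} — 6 values for 6 variables — and Sat appears only in v2's list, so v2 = Sat.
Among the 5 still-open variables, Sun fits only v6 (and all 5 values in {Mon, Sun, Thu, Tue, Wed} must be used), so v6 = Sun.

Sun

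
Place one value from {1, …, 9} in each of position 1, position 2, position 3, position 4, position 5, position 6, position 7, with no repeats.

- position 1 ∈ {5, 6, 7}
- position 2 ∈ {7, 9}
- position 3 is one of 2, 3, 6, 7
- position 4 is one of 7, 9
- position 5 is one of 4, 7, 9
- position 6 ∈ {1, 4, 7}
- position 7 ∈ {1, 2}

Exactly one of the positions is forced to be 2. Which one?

position 7

position 2 and position 4 share exactly the 2 values {7, 9}; by pigeonhole those values go to them, so strike 7, 9 from position 1, position 3, position 5, position 6.
position 5 has just one choice, so position 5 = 4. Strike 4 from position 6.
position 6 must be 1 (only option left). Eliminate 1 elsewhere: position 7.
So 2 goes to position 7.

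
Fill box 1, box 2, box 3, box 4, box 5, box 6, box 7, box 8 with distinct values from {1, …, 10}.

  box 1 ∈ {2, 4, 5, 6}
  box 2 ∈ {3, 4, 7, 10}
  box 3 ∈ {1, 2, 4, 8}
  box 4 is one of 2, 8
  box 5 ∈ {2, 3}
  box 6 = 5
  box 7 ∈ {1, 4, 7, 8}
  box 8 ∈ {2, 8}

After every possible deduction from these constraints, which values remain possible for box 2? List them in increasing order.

4, 7, 10

box 6 must be 5 (only option left). Strike 5 from box 1.
The 2 variables box 4 and box 8 are confined to {2, 8}, which locks those values in; drop them from box 1, box 3, box 5, box 7.
box 5 must be 3 (only option left). Strike 3 from box 2.
No further eliminations apply; box 2 can still be any of 4, 7, 10.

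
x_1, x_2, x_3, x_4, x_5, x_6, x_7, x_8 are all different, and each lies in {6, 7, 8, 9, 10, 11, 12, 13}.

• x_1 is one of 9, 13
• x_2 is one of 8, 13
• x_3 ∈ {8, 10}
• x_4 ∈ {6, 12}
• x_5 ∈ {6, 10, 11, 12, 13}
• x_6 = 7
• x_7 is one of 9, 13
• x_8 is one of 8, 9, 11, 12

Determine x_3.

10

x_6's domain is down to {7}, so x_6 = 7.
The 2 variables x_1 and x_7 are confined to {9, 13}, which locks those values in; drop them from x_2, x_5, x_8.
That leaves x_2 = 8. Remove 8 from x_3, x_8.
So x_3 = 10.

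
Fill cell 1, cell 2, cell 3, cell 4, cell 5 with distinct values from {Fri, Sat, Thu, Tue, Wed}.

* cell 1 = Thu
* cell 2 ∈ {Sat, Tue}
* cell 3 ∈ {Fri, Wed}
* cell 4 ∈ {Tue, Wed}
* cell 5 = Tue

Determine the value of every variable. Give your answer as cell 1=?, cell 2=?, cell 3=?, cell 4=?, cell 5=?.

cell 1's domain is down to {Thu}, so cell 1 = Thu.
cell 5 must be Tue (only option left). So cell 2, cell 4 can't be Tue.
cell 2 has just one choice, so cell 2 = Sat.
cell 4 has just one choice, so cell 4 = Wed. Strike Wed from cell 3.
cell 3's domain is down to {Fri}, so cell 3 = Fri.

cell 1=Thu, cell 2=Sat, cell 3=Fri, cell 4=Wed, cell 5=Tue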